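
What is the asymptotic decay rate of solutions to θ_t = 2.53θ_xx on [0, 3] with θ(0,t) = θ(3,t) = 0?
Eigenvalues: λₙ = 2.53n²π²/3².
First three modes:
  n=1: λ₁ = 2.53π²/3² ≈ 2.774
  n=2: λ₂ = 10.12π²/3² ≈ 11.098 (4× faster decay)
  n=3: λ₃ = 22.77π²/3² ≈ 24.97 (9× faster decay)
As t → ∞, higher modes decay exponentially faster. The n=1 mode dominates: θ ~ c₁ sin(πx/3) e^{-λ₁t}.
Decay rate: λ₁ = 2.53π²/3² ≈ 2.774.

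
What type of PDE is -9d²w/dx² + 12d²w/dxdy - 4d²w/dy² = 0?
With A = -9, B = 12, C = -4, the discriminant is 0. This is a parabolic PDE.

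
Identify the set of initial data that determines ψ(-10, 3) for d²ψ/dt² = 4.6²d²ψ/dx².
Domain of dependence: [-23.8, 3.8]. Signals travel at speed 4.6, so data within |x - -10| ≤ 4.6·3 = 13.8 can reach the point.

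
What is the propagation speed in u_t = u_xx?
Infinite. The heat equation is parabolic, not hyperbolic, so disturbances propagate instantly.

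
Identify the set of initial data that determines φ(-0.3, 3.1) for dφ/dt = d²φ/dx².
The entire real line. The heat equation has infinite propagation speed: any initial disturbance instantly affects all points (though exponentially small far away).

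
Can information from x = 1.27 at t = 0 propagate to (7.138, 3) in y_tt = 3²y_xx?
Yes. The domain of dependence is [-1.862, 16.138], and 1.27 ∈ [-1.862, 16.138].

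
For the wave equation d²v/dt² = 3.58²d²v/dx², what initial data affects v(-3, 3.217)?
Domain of dependence: [-14.51686, 8.51686]. Signals travel at speed 3.58, so data within |x - -3| ≤ 3.58·3.217 = 11.51686 can reach the point.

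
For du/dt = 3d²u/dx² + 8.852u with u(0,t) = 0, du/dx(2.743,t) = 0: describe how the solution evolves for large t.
u grows unboundedly. Reaction dominates diffusion (r=8.852 > κπ²/(4L²)≈0.98); solution grows exponentially.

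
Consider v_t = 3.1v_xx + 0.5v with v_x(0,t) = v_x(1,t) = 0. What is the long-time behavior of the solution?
As t → ∞, v grows unboundedly. With Neumann BCs the constant mode has diffusion eigenvalue 0, so any r > 0 makes it grow like e^(0.5t); solution grows exponentially.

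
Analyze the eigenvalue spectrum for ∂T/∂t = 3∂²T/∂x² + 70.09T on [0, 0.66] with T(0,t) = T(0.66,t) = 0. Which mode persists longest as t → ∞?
Eigenvalues: λₙ = 3n²π²/0.66² - 70.09.
First three modes:
  n=1: λ₁ = 3π²/0.66² - 70.09 ≈ -2.118
  n=2: λ₂ = 12π²/0.66² - 70.09 ≈ 201.8
  n=3: λ₃ = 27π²/0.66² - 70.09 ≈ 541.662
Since 3π²/0.66² ≈ 67.972 < 70.09, λ₁ < 0.
The n=1 mode grows fastest (−λₙ is largest for n=1) → dominates.
Asymptotic: T ~ c₁ sin(πx/0.66) e^{2.118t} (exponential growth at rate −λ₁ ≈ 2.118).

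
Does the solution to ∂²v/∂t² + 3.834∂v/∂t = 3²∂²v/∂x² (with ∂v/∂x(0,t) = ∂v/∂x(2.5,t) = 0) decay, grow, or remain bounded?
v → constant (steady state). Damping (γ=3.834) dissipates the nonconstant modes; with Neumann BCs the spatial average obeys M''+γM'=0 and tends to a finite limit.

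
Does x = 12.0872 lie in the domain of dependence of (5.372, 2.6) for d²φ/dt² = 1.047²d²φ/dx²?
No. The domain of dependence is [2.6498, 8.0942], and 12.0872 is outside this interval.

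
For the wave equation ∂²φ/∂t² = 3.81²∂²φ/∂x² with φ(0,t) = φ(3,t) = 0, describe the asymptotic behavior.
φ oscillates (no decay). Energy is conserved; the solution oscillates indefinitely as standing waves.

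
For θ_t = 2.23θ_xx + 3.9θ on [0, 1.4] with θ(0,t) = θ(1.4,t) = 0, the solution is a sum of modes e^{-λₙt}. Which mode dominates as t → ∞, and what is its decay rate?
Eigenvalues: λₙ = 2.23n²π²/1.4² - 3.9.
First three modes:
  n=1: λ₁ = 2.23π²/1.4² - 3.9 ≈ 7.329
  n=2: λ₂ = 8.92π²/1.4² - 3.9 ≈ 41.017
  n=3: λ₃ = 20.07π²/1.4² - 3.9 ≈ 97.163
Since 2.23π²/1.4² ≈ 11.229 > 3.9, all λₙ > 0.
The n=1 mode decays slowest → dominates as t → ∞.
Asymptotic: θ ~ c₁ sin(πx/1.4) e^{-λ₁t} with decay rate λ₁ ≈ 7.329.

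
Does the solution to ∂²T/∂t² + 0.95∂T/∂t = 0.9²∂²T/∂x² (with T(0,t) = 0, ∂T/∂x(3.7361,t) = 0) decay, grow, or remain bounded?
T → 0. Damping (γ=0.95) dissipates energy; oscillations decay exponentially.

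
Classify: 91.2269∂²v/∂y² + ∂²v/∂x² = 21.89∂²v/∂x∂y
Rewriting in standard form: ∂²v/∂x² - 21.89∂²v/∂x∂y + 91.2269∂²v/∂y² = 0. Hyperbolic (discriminant = 114.2645).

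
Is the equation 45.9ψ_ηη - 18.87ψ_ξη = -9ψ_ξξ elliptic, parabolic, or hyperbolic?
Rewriting in standard form: 9ψ_ξξ - 18.87ψ_ξη + 45.9ψ_ηη = 0. Computing B² - 4AC with A = 9, B = -18.87, C = 45.9: discriminant = -1296.3231 (negative). Answer: elliptic.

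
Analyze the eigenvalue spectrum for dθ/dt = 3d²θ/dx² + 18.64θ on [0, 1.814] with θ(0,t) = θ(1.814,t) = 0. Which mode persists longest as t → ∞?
Eigenvalues: λₙ = 3n²π²/1.814² - 18.64.
First three modes:
  n=1: λ₁ = 3π²/1.814² - 18.64 ≈ -9.642
  n=2: λ₂ = 12π²/1.814² - 18.64 ≈ 17.352
  n=3: λ₃ = 27π²/1.814² - 18.64 ≈ 62.342
Since 3π²/1.814² ≈ 8.998 < 18.64, λ₁ < 0.
The n=1 mode grows fastest (−λₙ is largest for n=1) → dominates.
Asymptotic: θ ~ c₁ sin(πx/1.814) e^{9.642t} (exponential growth at rate −λ₁ ≈ 9.642).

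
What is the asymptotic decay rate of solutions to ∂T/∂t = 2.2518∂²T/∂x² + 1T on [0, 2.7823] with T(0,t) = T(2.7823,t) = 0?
Eigenvalues: λₙ = 2.2518n²π²/2.7823² - 1.
First three modes:
  n=1: λ₁ = 2.2518π²/2.7823² - 1 ≈ 1.871
  n=2: λ₂ = 9.0072π²/2.7823² - 1 ≈ 10.484
  n=3: λ₃ = 20.2662π²/2.7823² - 1 ≈ 24.838
Since 2.2518π²/2.7823² ≈ 2.871 > 1, all λₙ > 0.
The n=1 mode decays slowest → dominates as t → ∞.
Asymptotic: T ~ c₁ sin(πx/2.7823) e^{-λ₁t} with decay rate λ₁ ≈ 1.871.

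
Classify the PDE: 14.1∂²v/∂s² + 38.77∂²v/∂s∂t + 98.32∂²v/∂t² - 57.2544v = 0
A = 14.1, B = 38.77, C = 98.32. Discriminant B² - 4AC = -4042.1351. Since -4042.1351 < 0, elliptic.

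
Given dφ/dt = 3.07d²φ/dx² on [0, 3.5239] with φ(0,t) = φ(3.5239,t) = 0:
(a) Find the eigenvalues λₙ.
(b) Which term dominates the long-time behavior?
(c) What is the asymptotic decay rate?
Eigenvalues: λₙ = 3.07n²π²/3.5239².
First three modes:
  n=1: λ₁ = 3.07π²/3.5239² ≈ 2.44
  n=2: λ₂ = 12.28π²/3.5239² ≈ 9.76 (4× faster decay)
  n=3: λ₃ = 27.63π²/3.5239² ≈ 21.96 (9× faster decay)
As t → ∞, higher modes decay exponentially faster. The n=1 mode dominates: φ ~ c₁ sin(πx/3.5239) e^{-λ₁t}.
Decay rate: λ₁ = 3.07π²/3.5239² ≈ 2.44.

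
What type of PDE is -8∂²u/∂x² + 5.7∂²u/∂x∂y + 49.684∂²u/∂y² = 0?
With A = -8, B = 5.7, C = 49.684, the discriminant is 1622.378. This is a hyperbolic PDE.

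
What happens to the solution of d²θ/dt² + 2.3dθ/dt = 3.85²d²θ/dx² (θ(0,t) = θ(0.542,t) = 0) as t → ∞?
θ → 0. Damping (γ=2.3) dissipates energy; oscillations decay exponentially.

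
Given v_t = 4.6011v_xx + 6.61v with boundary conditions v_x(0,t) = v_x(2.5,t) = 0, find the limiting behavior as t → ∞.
v grows unboundedly. With Neumann BCs the constant mode has diffusion eigenvalue 0, so any r > 0 makes it grow like e^(6.61t); solution grows exponentially.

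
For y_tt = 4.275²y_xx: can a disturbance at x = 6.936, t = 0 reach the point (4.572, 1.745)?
Yes. The domain of dependence is [-2.887875, 12.031875], and 6.936 ∈ [-2.887875, 12.031875].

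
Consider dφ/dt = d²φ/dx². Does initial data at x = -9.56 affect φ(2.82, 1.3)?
Yes, for any finite x. The heat equation has infinite propagation speed, so all initial data affects all points at any t > 0.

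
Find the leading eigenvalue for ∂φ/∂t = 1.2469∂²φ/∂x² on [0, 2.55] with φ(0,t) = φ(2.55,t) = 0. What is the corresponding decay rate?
Eigenvalues: λₙ = 1.2469n²π²/2.55².
First three modes:
  n=1: λ₁ = 1.2469π²/2.55² ≈ 1.893
  n=2: λ₂ = 4.9876π²/2.55² ≈ 7.57 (4× faster decay)
  n=3: λ₃ = 11.2221π²/2.55² ≈ 17.033 (9× faster decay)
As t → ∞, higher modes decay exponentially faster. The n=1 mode dominates: φ ~ c₁ sin(πx/2.55) e^{-λ₁t}.
Decay rate: λ₁ = 1.2469π²/2.55² ≈ 1.893.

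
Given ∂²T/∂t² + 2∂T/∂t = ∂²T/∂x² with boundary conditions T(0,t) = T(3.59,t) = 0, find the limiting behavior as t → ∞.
T → 0. Damping (γ=2) dissipates energy; oscillations decay exponentially.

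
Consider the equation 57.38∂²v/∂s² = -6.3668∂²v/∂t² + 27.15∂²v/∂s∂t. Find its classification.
Rewriting in standard form: 57.38∂²v/∂s² - 27.15∂²v/∂s∂t + 6.3668∂²v/∂t² = 0. Elliptic. (A = 57.38, B = -27.15, C = 6.3668 gives B² - 4AC = -724.185436.)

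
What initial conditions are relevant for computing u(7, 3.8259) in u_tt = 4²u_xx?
Domain of dependence: [-8.3036, 22.3036]. Signals travel at speed 4, so data within |x - 7| ≤ 4·3.8259 = 15.3036 can reach the point.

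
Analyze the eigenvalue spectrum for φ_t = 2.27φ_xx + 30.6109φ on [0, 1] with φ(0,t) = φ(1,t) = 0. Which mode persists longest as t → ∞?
Eigenvalues: λₙ = 2.27n²π²/1² - 30.6109.
First three modes:
  n=1: λ₁ = 2.27π² - 30.6109 ≈ -8.207
  n=2: λ₂ = 9.08π² - 30.6109 ≈ 59.005
  n=3: λ₃ = 20.43π² - 30.6109 ≈ 171.025
Since 2.27π² ≈ 22.404 < 30.6109, λ₁ < 0.
The n=1 mode grows fastest (−λₙ is largest for n=1) → dominates.
Asymptotic: φ ~ c₁ sin(πx/1) e^{8.207t} (exponential growth at rate −λ₁ ≈ 8.207).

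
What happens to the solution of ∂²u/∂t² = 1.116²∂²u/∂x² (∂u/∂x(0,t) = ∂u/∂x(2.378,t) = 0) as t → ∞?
u oscillates about a mean that drifts linearly in t (generically unbounded; no decay). There is no damping, so the nonconstant modes persist as standing waves (energy conserved, no decay). But with Neumann conditions at both ends the constant mode has eigenvalue 0: the spatial mean M(t) of u satisfies M'' = 0, so M(t) = M(0) + M'(0)·t. Unless the initial velocity has zero mean (∫u_t(x,0)dx = 0), the solution grows linearly in t (unbounded, though not exponentially); if it does have zero mean, the solution stays bounded and simply oscillates.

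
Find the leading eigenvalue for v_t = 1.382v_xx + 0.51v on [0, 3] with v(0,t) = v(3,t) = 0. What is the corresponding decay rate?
Eigenvalues: λₙ = 1.382n²π²/3² - 0.51.
First three modes:
  n=1: λ₁ = 1.382π²/3² - 0.51 ≈ 1.006
  n=2: λ₂ = 5.528π²/3² - 0.51 ≈ 5.552
  n=3: λ₃ = 12.438π²/3² - 0.51 ≈ 13.13
Since 1.382π²/3² ≈ 1.516 > 0.51, all λₙ > 0.
The n=1 mode decays slowest → dominates as t → ∞.
Asymptotic: v ~ c₁ sin(πx/3) e^{-λ₁t} with decay rate λ₁ ≈ 1.006.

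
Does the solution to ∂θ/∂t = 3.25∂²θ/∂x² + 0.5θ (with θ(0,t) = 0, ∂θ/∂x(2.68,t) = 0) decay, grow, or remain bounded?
θ → 0. Diffusion dominates reaction (r=0.5 < κπ²/(4L²)≈1.12); solution decays.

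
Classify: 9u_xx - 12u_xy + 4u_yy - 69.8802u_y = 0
Parabolic (discriminant = 0).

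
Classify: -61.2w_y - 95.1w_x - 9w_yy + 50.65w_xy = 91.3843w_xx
Rewriting in standard form: -91.3843w_xx + 50.65w_xy - 9w_yy - 95.1w_x - 61.2w_y = 0. Elliptic (discriminant = -724.4123).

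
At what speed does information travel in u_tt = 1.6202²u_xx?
Speed = 1.6202. Information travels along characteristics x = x₀ ± 1.6202t.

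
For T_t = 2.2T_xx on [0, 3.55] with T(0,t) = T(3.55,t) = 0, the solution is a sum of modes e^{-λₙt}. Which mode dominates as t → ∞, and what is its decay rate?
Eigenvalues: λₙ = 2.2n²π²/3.55².
First three modes:
  n=1: λ₁ = 2.2π²/3.55² ≈ 1.723
  n=2: λ₂ = 8.8π²/3.55² ≈ 6.892 (4× faster decay)
  n=3: λ₃ = 19.8π²/3.55² ≈ 15.506 (9× faster decay)
As t → ∞, higher modes decay exponentially faster. The n=1 mode dominates: T ~ c₁ sin(πx/3.55) e^{-λ₁t}.
Decay rate: λ₁ = 2.2π²/3.55² ≈ 1.723.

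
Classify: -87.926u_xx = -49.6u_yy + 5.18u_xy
Rewriting in standard form: -87.926u_xx - 5.18u_xy + 49.6u_yy = 0. Hyperbolic (discriminant = 17471.3508).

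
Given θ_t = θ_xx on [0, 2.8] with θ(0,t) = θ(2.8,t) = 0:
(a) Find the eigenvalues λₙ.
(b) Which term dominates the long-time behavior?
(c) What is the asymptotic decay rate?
Eigenvalues: λₙ = n²π²/2.8².
First three modes:
  n=1: λ₁ = π²/2.8² ≈ 1.259
  n=2: λ₂ = 4π²/2.8² ≈ 5.036 (4× faster decay)
  n=3: λ₃ = 9π²/2.8² ≈ 11.33 (9× faster decay)
As t → ∞, higher modes decay exponentially faster. The n=1 mode dominates: θ ~ c₁ sin(πx/2.8) e^{-λ₁t}.
Decay rate: λ₁ = π²/2.8² ≈ 1.259.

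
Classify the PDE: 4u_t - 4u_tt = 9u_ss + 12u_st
Rewriting in standard form: -9u_ss - 12u_st - 4u_tt + 4u_t = 0. A = -9, B = -12, C = -4. Discriminant B² - 4AC = 0. Since 0 = 0, parabolic.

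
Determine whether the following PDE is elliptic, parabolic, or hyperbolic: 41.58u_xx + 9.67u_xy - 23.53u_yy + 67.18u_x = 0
Coefficients: A = 41.58, B = 9.67, C = -23.53. B² - 4AC = 4007.0185, which is positive, so the equation is hyperbolic.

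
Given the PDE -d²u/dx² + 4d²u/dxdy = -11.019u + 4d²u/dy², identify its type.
Rewriting in standard form: -d²u/dx² + 4d²u/dxdy - 4d²u/dy² + 11.019u = 0. The second-order coefficients are A = -1, B = 4, C = -4. Since B² - 4AC = 0 = 0, this is a parabolic PDE.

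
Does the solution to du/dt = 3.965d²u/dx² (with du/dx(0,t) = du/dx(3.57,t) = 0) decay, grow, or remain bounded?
u → constant (steady state). Heat is conserved (no flux at boundaries); solution approaches the spatial average.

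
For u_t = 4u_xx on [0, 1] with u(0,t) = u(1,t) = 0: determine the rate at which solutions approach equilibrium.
Eigenvalues: λₙ = 4n²π².
First three modes:
  n=1: λ₁ = 4π² ≈ 39.478
  n=2: λ₂ = 16π² ≈ 157.914 (4× faster decay)
  n=3: λ₃ = 36π² ≈ 355.306 (9× faster decay)
As t → ∞, higher modes decay exponentially faster. The n=1 mode dominates: u ~ c₁ sin(πx) e^{-λ₁t}.
Decay rate: λ₁ = 4π² ≈ 39.478.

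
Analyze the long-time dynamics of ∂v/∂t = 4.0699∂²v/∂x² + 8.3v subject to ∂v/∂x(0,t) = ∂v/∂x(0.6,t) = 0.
Long-time behavior: v grows unboundedly. With Neumann BCs the constant mode has diffusion eigenvalue 0, so any r > 0 makes it grow like e^(8.3t); solution grows exponentially.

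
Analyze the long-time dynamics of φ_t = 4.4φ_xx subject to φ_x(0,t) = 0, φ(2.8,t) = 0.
Long-time behavior: φ → 0. Heat escapes through the Dirichlet boundary.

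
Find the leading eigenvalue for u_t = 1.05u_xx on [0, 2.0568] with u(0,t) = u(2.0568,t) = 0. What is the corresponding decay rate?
Eigenvalues: λₙ = 1.05n²π²/2.0568².
First three modes:
  n=1: λ₁ = 1.05π²/2.0568² ≈ 2.45
  n=2: λ₂ = 4.2π²/2.0568² ≈ 9.799 (4× faster decay)
  n=3: λ₃ = 9.45π²/2.0568² ≈ 22.047 (9× faster decay)
As t → ∞, higher modes decay exponentially faster. The n=1 mode dominates: u ~ c₁ sin(πx/2.0568) e^{-λ₁t}.
Decay rate: λ₁ = 1.05π²/2.0568² ≈ 2.45.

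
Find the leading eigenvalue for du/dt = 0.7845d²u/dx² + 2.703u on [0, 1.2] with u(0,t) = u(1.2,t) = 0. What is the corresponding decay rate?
Eigenvalues: λₙ = 0.7845n²π²/1.2² - 2.703.
First three modes:
  n=1: λ₁ = 0.7845π²/1.2² - 2.703 ≈ 2.674
  n=2: λ₂ = 3.138π²/1.2² - 2.703 ≈ 18.805
  n=3: λ₃ = 7.0605π²/1.2² - 2.703 ≈ 45.689
Since 0.7845π²/1.2² ≈ 5.377 > 2.703, all λₙ > 0.
The n=1 mode decays slowest → dominates as t → ∞.
Asymptotic: u ~ c₁ sin(πx/1.2) e^{-λ₁t} with decay rate λ₁ ≈ 2.674.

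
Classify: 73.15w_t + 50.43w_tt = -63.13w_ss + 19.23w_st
Rewriting in standard form: 63.13w_ss - 19.23w_st + 50.43w_tt + 73.15w_t = 0. Elliptic (discriminant = -12364.7907).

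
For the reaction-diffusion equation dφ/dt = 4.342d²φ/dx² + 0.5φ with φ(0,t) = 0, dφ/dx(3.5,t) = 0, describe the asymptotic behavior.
φ → 0. Diffusion dominates reaction (r=0.5 < κπ²/(4L²)≈0.87); solution decays.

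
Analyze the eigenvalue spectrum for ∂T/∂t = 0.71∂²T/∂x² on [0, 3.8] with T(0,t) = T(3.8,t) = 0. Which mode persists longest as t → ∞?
Eigenvalues: λₙ = 0.71n²π²/3.8².
First three modes:
  n=1: λ₁ = 0.71π²/3.8² ≈ 0.485
  n=2: λ₂ = 2.84π²/3.8² ≈ 1.941 (4× faster decay)
  n=3: λ₃ = 6.39π²/3.8² ≈ 4.368 (9× faster decay)
As t → ∞, higher modes decay exponentially faster. The n=1 mode dominates: T ~ c₁ sin(πx/3.8) e^{-λ₁t}.
Decay rate: λ₁ = 0.71π²/3.8² ≈ 0.485.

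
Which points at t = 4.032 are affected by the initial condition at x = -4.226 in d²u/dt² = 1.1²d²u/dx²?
Domain of influence: [-8.6612, 0.2092]. Data at x = -4.226 spreads outward at speed 1.1.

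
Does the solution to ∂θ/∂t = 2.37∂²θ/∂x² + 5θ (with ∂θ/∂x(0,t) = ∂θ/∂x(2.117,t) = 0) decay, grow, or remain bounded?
θ grows unboundedly. With Neumann BCs the constant mode has diffusion eigenvalue 0, so any r > 0 makes it grow like e^(5t); solution grows exponentially.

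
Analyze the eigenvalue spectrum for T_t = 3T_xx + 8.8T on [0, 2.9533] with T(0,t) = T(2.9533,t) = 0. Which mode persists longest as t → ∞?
Eigenvalues: λₙ = 3n²π²/2.9533² - 8.8.
First three modes:
  n=1: λ₁ = 3π²/2.9533² - 8.8 ≈ -5.405
  n=2: λ₂ = 12π²/2.9533² - 8.8 ≈ 4.779
  n=3: λ₃ = 27π²/2.9533² - 8.8 ≈ 21.753
Since 3π²/2.9533² ≈ 3.395 < 8.8, λ₁ < 0.
The n=1 mode grows fastest (−λₙ is largest for n=1) → dominates.
Asymptotic: T ~ c₁ sin(πx/2.9533) e^{5.405t} (exponential growth at rate −λ₁ ≈ 5.405).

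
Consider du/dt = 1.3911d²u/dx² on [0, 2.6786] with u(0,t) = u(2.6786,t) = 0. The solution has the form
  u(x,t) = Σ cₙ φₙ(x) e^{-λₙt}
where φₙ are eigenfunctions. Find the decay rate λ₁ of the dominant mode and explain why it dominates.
Eigenvalues: λₙ = 1.3911n²π²/2.6786².
First three modes:
  n=1: λ₁ = 1.3911π²/2.6786² ≈ 1.914
  n=2: λ₂ = 5.5644π²/2.6786² ≈ 7.654 (4× faster decay)
  n=3: λ₃ = 12.5199π²/2.6786² ≈ 17.222 (9× faster decay)
As t → ∞, higher modes decay exponentially faster. The n=1 mode dominates: u ~ c₁ sin(πx/2.6786) e^{-λ₁t}.
Decay rate: λ₁ = 1.3911π²/2.6786² ≈ 1.914.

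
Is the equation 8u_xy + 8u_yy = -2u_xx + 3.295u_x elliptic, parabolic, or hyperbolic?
Rewriting in standard form: 2u_xx + 8u_xy + 8u_yy - 3.295u_x = 0. Computing B² - 4AC with A = 2, B = 8, C = 8: discriminant = 0 (zero). Answer: parabolic.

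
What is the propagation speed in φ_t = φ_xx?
Infinite. The heat equation is parabolic, not hyperbolic, so disturbances propagate instantly.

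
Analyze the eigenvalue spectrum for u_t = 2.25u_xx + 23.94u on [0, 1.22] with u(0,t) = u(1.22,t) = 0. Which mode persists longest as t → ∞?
Eigenvalues: λₙ = 2.25n²π²/1.22² - 23.94.
First three modes:
  n=1: λ₁ = 2.25π²/1.22² - 23.94 ≈ -9.02
  n=2: λ₂ = 9π²/1.22² - 23.94 ≈ 35.739
  n=3: λ₃ = 20.25π²/1.22² - 23.94 ≈ 110.338
Since 2.25π²/1.22² ≈ 14.92 < 23.94, λ₁ < 0.
The n=1 mode grows fastest (−λₙ is largest for n=1) → dominates.
Asymptotic: u ~ c₁ sin(πx/1.22) e^{9.02t} (exponential growth at rate −λ₁ ≈ 9.02).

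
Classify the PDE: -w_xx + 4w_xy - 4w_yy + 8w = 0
A = -1, B = 4, C = -4. Discriminant B² - 4AC = 0. Since 0 = 0, parabolic.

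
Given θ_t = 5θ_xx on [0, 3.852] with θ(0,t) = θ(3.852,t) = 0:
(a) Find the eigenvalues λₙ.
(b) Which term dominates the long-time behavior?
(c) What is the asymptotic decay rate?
Eigenvalues: λₙ = 5n²π²/3.852².
First three modes:
  n=1: λ₁ = 5π²/3.852² ≈ 3.326
  n=2: λ₂ = 20π²/3.852² ≈ 13.303 (4× faster decay)
  n=3: λ₃ = 45π²/3.852² ≈ 29.932 (9× faster decay)
As t → ∞, higher modes decay exponentially faster. The n=1 mode dominates: θ ~ c₁ sin(πx/3.852) e^{-λ₁t}.
Decay rate: λ₁ = 5π²/3.852² ≈ 3.326.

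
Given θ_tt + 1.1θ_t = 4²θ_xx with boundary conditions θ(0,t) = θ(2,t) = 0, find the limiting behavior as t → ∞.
θ → 0. Damping (γ=1.1) dissipates energy; oscillations decay exponentially.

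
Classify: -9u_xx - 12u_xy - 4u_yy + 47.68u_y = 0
Parabolic (discriminant = 0).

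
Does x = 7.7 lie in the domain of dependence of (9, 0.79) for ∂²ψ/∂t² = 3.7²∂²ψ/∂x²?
Yes. The domain of dependence is [6.077, 11.923], and 7.7 ∈ [6.077, 11.923].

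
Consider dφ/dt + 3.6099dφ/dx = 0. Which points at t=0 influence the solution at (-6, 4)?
A single point: x = -20.4396. The characteristic through (-6, 4) is x - 3.6099t = const, so x = -6 - 3.6099·4 = -20.4396.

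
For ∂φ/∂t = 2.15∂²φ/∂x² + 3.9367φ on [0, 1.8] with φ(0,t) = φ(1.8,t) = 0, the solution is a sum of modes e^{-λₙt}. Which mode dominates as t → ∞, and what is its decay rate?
Eigenvalues: λₙ = 2.15n²π²/1.8² - 3.9367.
First three modes:
  n=1: λ₁ = 2.15π²/1.8² - 3.9367 ≈ 2.613
  n=2: λ₂ = 8.6π²/1.8² - 3.9367 ≈ 22.26
  n=3: λ₃ = 19.35π²/1.8² - 3.9367 ≈ 55.007
Since 2.15π²/1.8² ≈ 6.549 > 3.9367, all λₙ > 0.
The n=1 mode decays slowest → dominates as t → ∞.
Asymptotic: φ ~ c₁ sin(πx/1.8) e^{-λ₁t} with decay rate λ₁ ≈ 2.613.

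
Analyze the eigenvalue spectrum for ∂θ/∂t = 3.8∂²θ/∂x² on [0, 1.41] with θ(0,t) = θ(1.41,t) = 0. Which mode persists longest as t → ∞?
Eigenvalues: λₙ = 3.8n²π²/1.41².
First three modes:
  n=1: λ₁ = 3.8π²/1.41² ≈ 18.864
  n=2: λ₂ = 15.2π²/1.41² ≈ 75.458 (4× faster decay)
  n=3: λ₃ = 34.2π²/1.41² ≈ 169.78 (9× faster decay)
As t → ∞, higher modes decay exponentially faster. The n=1 mode dominates: θ ~ c₁ sin(πx/1.41) e^{-λ₁t}.
Decay rate: λ₁ = 3.8π²/1.41² ≈ 18.864.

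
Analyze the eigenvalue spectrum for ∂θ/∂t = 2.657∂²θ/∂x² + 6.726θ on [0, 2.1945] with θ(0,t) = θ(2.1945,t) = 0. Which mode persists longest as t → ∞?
Eigenvalues: λₙ = 2.657n²π²/2.1945² - 6.726.
First three modes:
  n=1: λ₁ = 2.657π²/2.1945² - 6.726 ≈ -1.281
  n=2: λ₂ = 10.628π²/2.1945² - 6.726 ≈ 15.055
  n=3: λ₃ = 23.913π²/2.1945² - 6.726 ≈ 42.282
Since 2.657π²/2.1945² ≈ 5.445 < 6.726, λ₁ < 0.
The n=1 mode grows fastest (−λₙ is largest for n=1) → dominates.
Asymptotic: θ ~ c₁ sin(πx/2.1945) e^{1.281t} (exponential growth at rate −λ₁ ≈ 1.281).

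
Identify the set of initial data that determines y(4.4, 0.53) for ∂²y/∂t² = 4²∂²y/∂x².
Domain of dependence: [2.28, 6.52]. Signals travel at speed 4, so data within |x - 4.4| ≤ 4·0.53 = 2.12 can reach the point.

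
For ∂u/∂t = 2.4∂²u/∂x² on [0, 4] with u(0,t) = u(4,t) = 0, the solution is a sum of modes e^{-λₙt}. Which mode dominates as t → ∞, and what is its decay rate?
Eigenvalues: λₙ = 2.4n²π²/4².
First three modes:
  n=1: λ₁ = 2.4π²/4² ≈ 1.48
  n=2: λ₂ = 9.6π²/4² ≈ 5.922 (4× faster decay)
  n=3: λ₃ = 21.6π²/4² ≈ 13.324 (9× faster decay)
As t → ∞, higher modes decay exponentially faster. The n=1 mode dominates: u ~ c₁ sin(πx/4) e^{-λ₁t}.
Decay rate: λ₁ = 2.4π²/4² ≈ 1.48.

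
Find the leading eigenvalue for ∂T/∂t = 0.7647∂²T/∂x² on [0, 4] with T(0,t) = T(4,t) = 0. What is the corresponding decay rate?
Eigenvalues: λₙ = 0.7647n²π²/4².
First three modes:
  n=1: λ₁ = 0.7647π²/4² ≈ 0.472
  n=2: λ₂ = 3.0588π²/4² ≈ 1.887 (4× faster decay)
  n=3: λ₃ = 6.8823π²/4² ≈ 4.245 (9× faster decay)
As t → ∞, higher modes decay exponentially faster. The n=1 mode dominates: T ~ c₁ sin(πx/4) e^{-λ₁t}.
Decay rate: λ₁ = 0.7647π²/4² ≈ 0.472.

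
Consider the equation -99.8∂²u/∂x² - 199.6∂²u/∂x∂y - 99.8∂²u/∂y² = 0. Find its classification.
Parabolic. (A = -99.8, B = -199.6, C = -99.8 gives B² - 4AC = 0.)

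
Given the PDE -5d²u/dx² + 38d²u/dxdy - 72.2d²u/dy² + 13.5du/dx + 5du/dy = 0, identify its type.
The second-order coefficients are A = -5, B = 38, C = -72.2. Since B² - 4AC = 0 = 0, this is a parabolic PDE.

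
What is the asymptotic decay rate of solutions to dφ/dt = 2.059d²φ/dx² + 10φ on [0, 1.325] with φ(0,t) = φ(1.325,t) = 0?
Eigenvalues: λₙ = 2.059n²π²/1.325² - 10.
First three modes:
  n=1: λ₁ = 2.059π²/1.325² - 10 ≈ 1.575
  n=2: λ₂ = 8.236π²/1.325² - 10 ≈ 36.3
  n=3: λ₃ = 18.531π²/1.325² - 10 ≈ 94.176
Since 2.059π²/1.325² ≈ 11.575 > 10, all λₙ > 0.
The n=1 mode decays slowest → dominates as t → ∞.
Asymptotic: φ ~ c₁ sin(πx/1.325) e^{-λ₁t} with decay rate λ₁ ≈ 1.575.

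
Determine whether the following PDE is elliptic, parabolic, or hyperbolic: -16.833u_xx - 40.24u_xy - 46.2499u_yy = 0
Coefficients: A = -16.833, B = -40.24, C = -46.2499. B² - 4AC = -1494.8406668, which is negative, so the equation is elliptic.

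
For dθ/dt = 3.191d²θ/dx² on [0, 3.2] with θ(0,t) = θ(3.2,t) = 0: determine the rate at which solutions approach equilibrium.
Eigenvalues: λₙ = 3.191n²π²/3.2².
First three modes:
  n=1: λ₁ = 3.191π²/3.2² ≈ 3.076
  n=2: λ₂ = 12.764π²/3.2² ≈ 12.302 (4× faster decay)
  n=3: λ₃ = 28.719π²/3.2² ≈ 27.68 (9× faster decay)
As t → ∞, higher modes decay exponentially faster. The n=1 mode dominates: θ ~ c₁ sin(πx/3.2) e^{-λ₁t}.
Decay rate: λ₁ = 3.191π²/3.2² ≈ 3.076.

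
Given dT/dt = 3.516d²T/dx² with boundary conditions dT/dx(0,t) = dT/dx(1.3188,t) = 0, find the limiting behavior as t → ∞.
T → constant (steady state). Heat is conserved (no flux at boundaries); solution approaches the spatial average.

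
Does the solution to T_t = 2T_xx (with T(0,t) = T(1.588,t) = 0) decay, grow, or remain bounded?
T → 0. Heat diffuses out through both boundaries.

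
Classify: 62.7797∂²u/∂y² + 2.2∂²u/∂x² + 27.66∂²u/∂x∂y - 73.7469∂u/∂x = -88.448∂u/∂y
Rewriting in standard form: 2.2∂²u/∂x² + 27.66∂²u/∂x∂y + 62.7797∂²u/∂y² - 73.7469∂u/∂x + 88.448∂u/∂y = 0. Hyperbolic (discriminant = 212.61424).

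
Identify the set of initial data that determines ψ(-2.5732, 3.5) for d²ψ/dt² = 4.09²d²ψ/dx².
Domain of dependence: [-16.8882, 11.7418]. Signals travel at speed 4.09, so data within |x - -2.5732| ≤ 4.09·3.5 = 14.315 can reach the point.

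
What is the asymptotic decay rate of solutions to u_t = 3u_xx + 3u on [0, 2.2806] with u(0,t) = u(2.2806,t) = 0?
Eigenvalues: λₙ = 3n²π²/2.2806² - 3.
First three modes:
  n=1: λ₁ = 3π²/2.2806² - 3 ≈ 2.693
  n=2: λ₂ = 12π²/2.2806² - 3 ≈ 19.771
  n=3: λ₃ = 27π²/2.2806² - 3 ≈ 48.235
Since 3π²/2.2806² ≈ 5.693 > 3, all λₙ > 0.
The n=1 mode decays slowest → dominates as t → ∞.
Asymptotic: u ~ c₁ sin(πx/2.2806) e^{-λ₁t} with decay rate λ₁ ≈ 2.693.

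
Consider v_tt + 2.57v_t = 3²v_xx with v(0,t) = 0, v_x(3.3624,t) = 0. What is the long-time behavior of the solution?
As t → ∞, v → 0. Damping (γ=2.57) dissipates energy; oscillations decay exponentially.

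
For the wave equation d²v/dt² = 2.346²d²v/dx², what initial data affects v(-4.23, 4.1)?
Domain of dependence: [-13.8486, 5.3886]. Signals travel at speed 2.346, so data within |x - -4.23| ≤ 2.346·4.1 = 9.6186 can reach the point.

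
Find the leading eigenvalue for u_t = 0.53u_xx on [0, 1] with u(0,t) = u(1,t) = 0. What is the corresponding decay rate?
Eigenvalues: λₙ = 0.53n²π².
First three modes:
  n=1: λ₁ = 0.53π² ≈ 5.231
  n=2: λ₂ = 2.12π² ≈ 20.924 (4× faster decay)
  n=3: λ₃ = 4.77π² ≈ 47.078 (9× faster decay)
As t → ∞, higher modes decay exponentially faster. The n=1 mode dominates: u ~ c₁ sin(πx) e^{-λ₁t}.
Decay rate: λ₁ = 0.53π² ≈ 5.231.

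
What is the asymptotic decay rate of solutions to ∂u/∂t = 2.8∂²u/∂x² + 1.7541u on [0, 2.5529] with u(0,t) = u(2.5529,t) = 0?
Eigenvalues: λₙ = 2.8n²π²/2.5529² - 1.7541.
First three modes:
  n=1: λ₁ = 2.8π²/2.5529² - 1.7541 ≈ 2.486
  n=2: λ₂ = 11.2π²/2.5529² - 1.7541 ≈ 15.207
  n=3: λ₃ = 25.2π²/2.5529² - 1.7541 ≈ 36.408
Since 2.8π²/2.5529² ≈ 4.24 > 1.7541, all λₙ > 0.
The n=1 mode decays slowest → dominates as t → ∞.
Asymptotic: u ~ c₁ sin(πx/2.5529) e^{-λ₁t} with decay rate λ₁ ≈ 2.486.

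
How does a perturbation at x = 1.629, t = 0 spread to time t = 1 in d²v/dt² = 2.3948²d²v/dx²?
Domain of influence: [-0.7658, 4.0238]. Data at x = 1.629 spreads outward at speed 2.3948.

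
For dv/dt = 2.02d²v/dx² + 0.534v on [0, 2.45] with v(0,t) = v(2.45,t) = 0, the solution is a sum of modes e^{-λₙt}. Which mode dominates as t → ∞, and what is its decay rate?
Eigenvalues: λₙ = 2.02n²π²/2.45² - 0.534.
First three modes:
  n=1: λ₁ = 2.02π²/2.45² - 0.534 ≈ 2.787
  n=2: λ₂ = 8.08π²/2.45² - 0.534 ≈ 12.752
  n=3: λ₃ = 18.18π²/2.45² - 0.534 ≈ 29.358
Since 2.02π²/2.45² ≈ 3.321 > 0.534, all λₙ > 0.
The n=1 mode decays slowest → dominates as t → ∞.
Asymptotic: v ~ c₁ sin(πx/2.45) e^{-λ₁t} with decay rate λ₁ ≈ 2.787.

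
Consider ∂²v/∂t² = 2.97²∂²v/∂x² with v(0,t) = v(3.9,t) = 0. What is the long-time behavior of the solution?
As t → ∞, v oscillates (no decay). Energy is conserved; the solution oscillates indefinitely as standing waves.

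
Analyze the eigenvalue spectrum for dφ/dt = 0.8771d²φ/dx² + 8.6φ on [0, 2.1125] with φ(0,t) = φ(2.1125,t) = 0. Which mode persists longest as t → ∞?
Eigenvalues: λₙ = 0.8771n²π²/2.1125² - 8.6.
First three modes:
  n=1: λ₁ = 0.8771π²/2.1125² - 8.6 ≈ -6.66
  n=2: λ₂ = 3.5084π²/2.1125² - 8.6 ≈ -0.841
  n=3: λ₃ = 7.8939π²/2.1125² - 8.6 ≈ 8.858
Since 0.8771π²/2.1125² ≈ 1.94 < 8.6, λ₁ < 0.
The n=1 mode grows fastest (−λₙ is largest for n=1) → dominates.
Asymptotic: φ ~ c₁ sin(πx/2.1125) e^{6.66t} (exponential growth at rate −λ₁ ≈ 6.66).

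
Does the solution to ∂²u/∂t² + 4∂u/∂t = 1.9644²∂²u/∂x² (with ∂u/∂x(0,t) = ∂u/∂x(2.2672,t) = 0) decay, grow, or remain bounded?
u → constant (steady state). Damping (γ=4) dissipates the nonconstant modes; with Neumann BCs the spatial average obeys M''+γM'=0 and tends to a finite limit.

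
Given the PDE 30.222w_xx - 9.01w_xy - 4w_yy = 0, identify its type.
The second-order coefficients are A = 30.222, B = -9.01, C = -4. Since B² - 4AC = 564.7321 > 0, this is a hyperbolic PDE.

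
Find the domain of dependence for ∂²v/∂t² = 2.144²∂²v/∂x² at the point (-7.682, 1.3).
Domain of dependence: [-10.4692, -4.8948]. Signals travel at speed 2.144, so data within |x - -7.682| ≤ 2.144·1.3 = 2.7872 can reach the point.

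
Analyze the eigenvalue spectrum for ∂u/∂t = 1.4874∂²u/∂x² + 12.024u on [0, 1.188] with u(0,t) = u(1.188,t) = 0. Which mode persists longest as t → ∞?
Eigenvalues: λₙ = 1.4874n²π²/1.188² - 12.024.
First three modes:
  n=1: λ₁ = 1.4874π²/1.188² - 12.024 ≈ -1.623
  n=2: λ₂ = 5.9496π²/1.188² - 12.024 ≈ 29.582
  n=3: λ₃ = 13.3866π²/1.188² - 12.024 ≈ 81.589
Since 1.4874π²/1.188² ≈ 10.401 < 12.024, λ₁ < 0.
The n=1 mode grows fastest (−λₙ is largest for n=1) → dominates.
Asymptotic: u ~ c₁ sin(πx/1.188) e^{1.623t} (exponential growth at rate −λ₁ ≈ 1.623).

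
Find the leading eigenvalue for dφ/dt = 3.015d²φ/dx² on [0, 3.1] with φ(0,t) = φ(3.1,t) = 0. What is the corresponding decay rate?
Eigenvalues: λₙ = 3.015n²π²/3.1².
First three modes:
  n=1: λ₁ = 3.015π²/3.1² ≈ 3.096
  n=2: λ₂ = 12.06π²/3.1² ≈ 12.386 (4× faster decay)
  n=3: λ₃ = 27.135π²/3.1² ≈ 27.868 (9× faster decay)
As t → ∞, higher modes decay exponentially faster. The n=1 mode dominates: φ ~ c₁ sin(πx/3.1) e^{-λ₁t}.
Decay rate: λ₁ = 3.015π²/3.1² ≈ 3.096.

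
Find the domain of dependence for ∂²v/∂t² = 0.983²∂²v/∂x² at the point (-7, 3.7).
Domain of dependence: [-10.6371, -3.3629]. Signals travel at speed 0.983, so data within |x - -7| ≤ 0.983·3.7 = 3.6371 can reach the point.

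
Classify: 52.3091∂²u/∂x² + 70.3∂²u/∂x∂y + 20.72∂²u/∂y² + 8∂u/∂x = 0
Hyperbolic (discriminant = 606.711792).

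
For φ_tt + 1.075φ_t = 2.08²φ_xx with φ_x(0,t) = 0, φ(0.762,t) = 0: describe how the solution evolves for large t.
φ → 0. Damping (γ=1.075) dissipates energy; oscillations decay exponentially.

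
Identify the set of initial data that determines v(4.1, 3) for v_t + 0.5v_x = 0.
A single point: x = 2.6. The characteristic through (4.1, 3) is x - 0.5t = const, so x = 4.1 - 0.5·3 = 2.6.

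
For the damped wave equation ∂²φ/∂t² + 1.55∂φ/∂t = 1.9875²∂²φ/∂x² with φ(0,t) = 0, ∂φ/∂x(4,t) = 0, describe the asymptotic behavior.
φ → 0. Damping (γ=1.55) dissipates energy; oscillations decay exponentially.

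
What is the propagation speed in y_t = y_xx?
Infinite. The heat equation is parabolic, not hyperbolic, so disturbances propagate instantly.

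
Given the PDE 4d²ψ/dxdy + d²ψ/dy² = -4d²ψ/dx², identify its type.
Rewriting in standard form: 4d²ψ/dx² + 4d²ψ/dxdy + d²ψ/dy² = 0. The second-order coefficients are A = 4, B = 4, C = 1. Since B² - 4AC = 0 = 0, this is a parabolic PDE.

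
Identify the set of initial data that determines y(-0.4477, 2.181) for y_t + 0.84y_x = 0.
A single point: x = -2.27974. The characteristic through (-0.4477, 2.181) is x - 0.84t = const, so x = -0.4477 - 0.84·2.181 = -2.27974.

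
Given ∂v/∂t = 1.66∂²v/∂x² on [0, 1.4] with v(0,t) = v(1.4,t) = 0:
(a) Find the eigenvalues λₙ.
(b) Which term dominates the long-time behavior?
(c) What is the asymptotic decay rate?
Eigenvalues: λₙ = 1.66n²π²/1.4².
First three modes:
  n=1: λ₁ = 1.66π²/1.4² ≈ 8.359
  n=2: λ₂ = 6.64π²/1.4² ≈ 33.436 (4× faster decay)
  n=3: λ₃ = 14.94π²/1.4² ≈ 75.231 (9× faster decay)
As t → ∞, higher modes decay exponentially faster. The n=1 mode dominates: v ~ c₁ sin(πx/1.4) e^{-λ₁t}.
Decay rate: λ₁ = 1.66π²/1.4² ≈ 8.359.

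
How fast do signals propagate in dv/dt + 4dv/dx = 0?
Speed = 4. Information travels along x - 4t = const (rightward).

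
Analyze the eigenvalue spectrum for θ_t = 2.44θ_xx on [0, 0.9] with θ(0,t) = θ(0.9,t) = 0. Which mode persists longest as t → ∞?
Eigenvalues: λₙ = 2.44n²π²/0.9².
First three modes:
  n=1: λ₁ = 2.44π²/0.9² ≈ 29.731
  n=2: λ₂ = 9.76π²/0.9² ≈ 118.923 (4× faster decay)
  n=3: λ₃ = 21.96π²/0.9² ≈ 267.576 (9× faster decay)
As t → ∞, higher modes decay exponentially faster. The n=1 mode dominates: θ ~ c₁ sin(πx/0.9) e^{-λ₁t}.
Decay rate: λ₁ = 2.44π²/0.9² ≈ 29.731.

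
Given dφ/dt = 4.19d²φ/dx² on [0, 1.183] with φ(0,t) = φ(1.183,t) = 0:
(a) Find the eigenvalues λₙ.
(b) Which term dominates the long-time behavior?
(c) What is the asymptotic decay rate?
Eigenvalues: λₙ = 4.19n²π²/1.183².
First three modes:
  n=1: λ₁ = 4.19π²/1.183² ≈ 29.549
  n=2: λ₂ = 16.76π²/1.183² ≈ 118.196 (4× faster decay)
  n=3: λ₃ = 37.71π²/1.183² ≈ 265.942 (9× faster decay)
As t → ∞, higher modes decay exponentially faster. The n=1 mode dominates: φ ~ c₁ sin(πx/1.183) e^{-λ₁t}.
Decay rate: λ₁ = 4.19π²/1.183² ≈ 29.549.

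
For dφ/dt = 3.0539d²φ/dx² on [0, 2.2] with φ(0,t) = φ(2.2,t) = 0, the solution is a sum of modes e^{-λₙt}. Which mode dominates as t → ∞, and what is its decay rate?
Eigenvalues: λₙ = 3.0539n²π²/2.2².
First three modes:
  n=1: λ₁ = 3.0539π²/2.2² ≈ 6.227
  n=2: λ₂ = 12.2156π²/2.2² ≈ 24.91 (4× faster decay)
  n=3: λ₃ = 27.4851π²/2.2² ≈ 56.047 (9× faster decay)
As t → ∞, higher modes decay exponentially faster. The n=1 mode dominates: φ ~ c₁ sin(πx/2.2) e^{-λ₁t}.
Decay rate: λ₁ = 3.0539π²/2.2² ≈ 6.227.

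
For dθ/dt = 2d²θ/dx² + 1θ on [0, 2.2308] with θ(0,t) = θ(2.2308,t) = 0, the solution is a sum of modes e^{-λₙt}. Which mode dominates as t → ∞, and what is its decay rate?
Eigenvalues: λₙ = 2n²π²/2.2308² - 1.
First three modes:
  n=1: λ₁ = 2π²/2.2308² - 1 ≈ 2.967
  n=2: λ₂ = 8π²/2.2308² - 1 ≈ 14.866
  n=3: λ₃ = 18π²/2.2308² - 1 ≈ 34.699
Since 2π²/2.2308² ≈ 3.967 > 1, all λₙ > 0.
The n=1 mode decays slowest → dominates as t → ∞.
Asymptotic: θ ~ c₁ sin(πx/2.2308) e^{-λ₁t} with decay rate λ₁ ≈ 2.967.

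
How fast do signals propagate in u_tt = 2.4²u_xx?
Speed = 2.4. Information travels along characteristics x = x₀ ± 2.4t.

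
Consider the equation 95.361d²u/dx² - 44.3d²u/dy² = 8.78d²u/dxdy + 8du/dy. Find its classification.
Rewriting in standard form: 95.361d²u/dx² - 8.78d²u/dxdy - 44.3d²u/dy² - 8du/dy = 0. Hyperbolic. (A = 95.361, B = -8.78, C = -44.3 gives B² - 4AC = 16975.0576.)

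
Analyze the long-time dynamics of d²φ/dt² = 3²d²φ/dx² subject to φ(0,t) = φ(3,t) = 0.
Long-time behavior: φ oscillates (no decay). Energy is conserved; the solution oscillates indefinitely as standing waves.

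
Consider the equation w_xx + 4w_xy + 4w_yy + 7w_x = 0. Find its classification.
Parabolic. (A = 1, B = 4, C = 4 gives B² - 4AC = 0.)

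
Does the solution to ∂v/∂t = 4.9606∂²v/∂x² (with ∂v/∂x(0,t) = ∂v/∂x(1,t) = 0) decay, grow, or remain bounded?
v → constant (steady state). Heat is conserved (no flux at boundaries); solution approaches the spatial average.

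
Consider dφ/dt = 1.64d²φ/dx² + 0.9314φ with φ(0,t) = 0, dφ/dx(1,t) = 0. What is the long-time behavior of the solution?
As t → ∞, φ → 0. Diffusion dominates reaction (r=0.9314 < κπ²/(4L²)≈4.05); solution decays.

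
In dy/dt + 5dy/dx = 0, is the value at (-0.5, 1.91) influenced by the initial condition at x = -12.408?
No. Only data at x = -10.05 affects (-0.5, 1.91). Advection has one-way propagation along characteristics.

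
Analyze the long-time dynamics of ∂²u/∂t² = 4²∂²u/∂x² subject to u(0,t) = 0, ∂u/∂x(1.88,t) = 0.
Long-time behavior: u oscillates (no decay). Energy is conserved; the solution oscillates indefinitely as standing waves.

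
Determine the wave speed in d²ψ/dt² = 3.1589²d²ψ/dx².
Speed = 3.1589. Information travels along characteristics x = x₀ ± 3.1589t.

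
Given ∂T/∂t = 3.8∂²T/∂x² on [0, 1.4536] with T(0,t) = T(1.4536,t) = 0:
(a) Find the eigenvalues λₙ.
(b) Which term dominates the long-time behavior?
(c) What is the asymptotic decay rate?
Eigenvalues: λₙ = 3.8n²π²/1.4536².
First three modes:
  n=1: λ₁ = 3.8π²/1.4536² ≈ 17.75
  n=2: λ₂ = 15.2π²/1.4536² ≈ 70.999 (4× faster decay)
  n=3: λ₃ = 34.2π²/1.4536² ≈ 159.748 (9× faster decay)
As t → ∞, higher modes decay exponentially faster. The n=1 mode dominates: T ~ c₁ sin(πx/1.4536) e^{-λ₁t}.
Decay rate: λ₁ = 3.8π²/1.4536² ≈ 17.75.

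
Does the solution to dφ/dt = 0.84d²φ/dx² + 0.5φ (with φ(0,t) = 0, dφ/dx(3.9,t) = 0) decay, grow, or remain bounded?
φ grows unboundedly. Reaction dominates diffusion (r=0.5 > κπ²/(4L²)≈0.14); solution grows exponentially.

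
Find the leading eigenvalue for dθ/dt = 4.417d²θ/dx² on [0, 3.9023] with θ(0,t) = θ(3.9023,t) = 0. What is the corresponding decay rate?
Eigenvalues: λₙ = 4.417n²π²/3.9023².
First three modes:
  n=1: λ₁ = 4.417π²/3.9023² ≈ 2.863
  n=2: λ₂ = 17.668π²/3.9023² ≈ 11.451 (4× faster decay)
  n=3: λ₃ = 39.753π²/3.9023² ≈ 25.765 (9× faster decay)
As t → ∞, higher modes decay exponentially faster. The n=1 mode dominates: θ ~ c₁ sin(πx/3.9023) e^{-λ₁t}.
Decay rate: λ₁ = 4.417π²/3.9023² ≈ 2.863.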